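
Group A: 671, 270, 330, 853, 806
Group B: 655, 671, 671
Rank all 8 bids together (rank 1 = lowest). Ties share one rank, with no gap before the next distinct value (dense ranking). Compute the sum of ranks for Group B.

Sorted (ascending): 270, 330, 655, 671, 671, 671, 806, 853
The 3 values of 671 share dense rank 4.
Remaining distinct values take the next consecutive integers.
Group B values → pooled ranks: 655→3, 671→4, 671→4
Rank sum = 3 + 4 + 4 = 11

11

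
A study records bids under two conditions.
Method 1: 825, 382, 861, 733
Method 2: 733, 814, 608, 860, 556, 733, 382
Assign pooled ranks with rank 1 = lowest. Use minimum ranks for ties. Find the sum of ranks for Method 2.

Sorted (ascending): 382, 382, 556, 608, 733, 733, 733, 814, 825, 860, 861
The 2 values of 382 occupy positions 1–2 → each gets rank 1.
The 3 values of 733 occupy positions 5–7 → each gets rank 5.
Method 2 values → pooled ranks: 733→5, 814→8, 608→4, 860→10, 556→3, 733→5, 382→1
Rank sum = 5 + 8 + 4 + 10 + 3 + 5 + 1 = 36

36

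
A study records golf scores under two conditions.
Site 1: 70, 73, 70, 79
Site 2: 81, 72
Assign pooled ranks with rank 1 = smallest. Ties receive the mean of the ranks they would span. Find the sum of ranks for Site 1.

12

Sorted (ascending): 70, 70, 72, 73, 79, 81
The 2 values of 70 occupy positions 1–2 → average rank (1+2)/2 = 1.5.
Site 1 values → pooled ranks: 70→1.5, 73→4, 70→1.5, 79→5
Rank sum = 1.5 + 4 + 1.5 + 5 = 12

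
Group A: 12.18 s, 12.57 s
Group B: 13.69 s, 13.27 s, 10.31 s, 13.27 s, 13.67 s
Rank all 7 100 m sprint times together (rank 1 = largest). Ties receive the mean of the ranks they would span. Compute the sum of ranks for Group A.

11

Sorted (descending): 13.69, 13.67, 13.27, 13.27, 12.57, 12.18, 10.31
The 2 values of 13.27 occupy positions 3–4 → average rank (3+4)/2 = 3.5.
Group A values → pooled ranks: 12.18→6, 12.57→5
Rank sum = 6 + 5 = 11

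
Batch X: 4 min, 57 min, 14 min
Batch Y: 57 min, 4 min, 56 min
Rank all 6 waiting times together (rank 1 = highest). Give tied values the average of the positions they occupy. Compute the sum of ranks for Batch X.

11

Sorted (descending): 57, 57, 56, 14, 4, 4
The 2 values of 57 occupy positions 1–2 → average rank (1+2)/2 = 1.5.
The 2 values of 4 occupy positions 5–6 → average rank (5+6)/2 = 5.5.
Batch X values → pooled ranks: 4→5.5, 57→1.5, 14→4
Rank sum = 5.5 + 1.5 + 4 = 11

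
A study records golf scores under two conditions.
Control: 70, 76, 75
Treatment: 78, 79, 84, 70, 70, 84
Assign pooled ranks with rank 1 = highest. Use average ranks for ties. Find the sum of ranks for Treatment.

26

Sorted (descending): 84, 84, 79, 78, 76, 75, 70, 70, 70
The 2 values of 84 occupy positions 1–2 → average rank (1+2)/2 = 1.5.
The 3 values of 70 occupy positions 7–9 → average rank 8.
Treatment values → pooled ranks: 78→4, 79→3, 84→1.5, 70→8, 70→8, 84→1.5
Rank sum = 4 + 3 + 1.5 + 8 + 8 + 1.5 = 26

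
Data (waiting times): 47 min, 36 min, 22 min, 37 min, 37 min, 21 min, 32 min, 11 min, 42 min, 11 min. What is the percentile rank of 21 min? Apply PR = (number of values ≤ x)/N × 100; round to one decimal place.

N = 10.
Strictly below 21: 2. Equal to 21: 1.
PR = 3/10 × 100 = 30.0

30.0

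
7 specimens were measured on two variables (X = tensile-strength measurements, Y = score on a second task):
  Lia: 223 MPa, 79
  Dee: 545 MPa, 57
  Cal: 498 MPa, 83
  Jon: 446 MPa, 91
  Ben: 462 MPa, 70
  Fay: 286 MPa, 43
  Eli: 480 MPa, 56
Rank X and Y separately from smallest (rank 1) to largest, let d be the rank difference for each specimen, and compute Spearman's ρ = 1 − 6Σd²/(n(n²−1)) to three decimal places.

Ranks of variable 1: 1, 7, 6, 3, 4, 2, 5
Ranks of variable 2: 5, 3, 6, 7, 4, 1, 2
d = r₁ − r₂: -4, 4, 0, -4, 0, 1, 3
d²: 16, 16, 0, 16, 0, 1, 9; Σd² = 58
ρ = 1 − 6·58/(7·48) = 1 − 348/336 = -0.036

-0.036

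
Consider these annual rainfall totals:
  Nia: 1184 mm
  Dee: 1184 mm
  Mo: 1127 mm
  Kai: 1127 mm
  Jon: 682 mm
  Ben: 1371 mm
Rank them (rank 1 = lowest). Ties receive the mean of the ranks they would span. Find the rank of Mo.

Sorted (ascending): 682, 1127, 1127, 1184, 1184, 1371
The 2 values of 1127 occupy positions 2–3 → average rank (2+3)/2 = 2.5.
The 2 values of 1184 occupy positions 4–5 → average rank (4+5)/2 = 4.5.
Mo has value 1127 mm → rank 2.5.

2.5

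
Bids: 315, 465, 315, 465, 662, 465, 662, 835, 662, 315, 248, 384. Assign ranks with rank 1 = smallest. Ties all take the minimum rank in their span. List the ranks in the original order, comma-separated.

2, 6, 2, 6, 9, 6, 9, 12, 9, 2, 1, 5

Sorted (ascending): 248, 315, 315, 315, 384, 465, 465, 465, 662, 662, 662, 835
The 3 values of 315 occupy positions 2–4 → each gets rank 2.
The 3 values of 465 occupy positions 6–8 → each gets rank 6.
The 3 values of 662 occupy positions 9–11 → each gets rank 9.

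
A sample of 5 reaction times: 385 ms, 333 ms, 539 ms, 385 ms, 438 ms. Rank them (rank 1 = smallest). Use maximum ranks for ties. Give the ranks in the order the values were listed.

Sorted (ascending): 333, 385, 385, 438, 539
The 2 values of 385 occupy positions 2–3 → each gets rank 3.

3, 1, 5, 3, 4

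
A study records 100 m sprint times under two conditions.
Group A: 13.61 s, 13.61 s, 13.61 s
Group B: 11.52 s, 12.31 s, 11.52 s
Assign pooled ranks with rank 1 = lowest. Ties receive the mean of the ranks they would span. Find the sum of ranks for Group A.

Sorted (ascending): 11.52, 11.52, 12.31, 13.61, 13.61, 13.61
The 2 values of 11.52 occupy positions 1–2 → average rank (1+2)/2 = 1.5.
The 3 values of 13.61 occupy positions 4–6 → average rank 5.
Group A values → pooled ranks: 13.61→5, 13.61→5, 13.61→5
Rank sum = 5 + 5 + 5 = 15

15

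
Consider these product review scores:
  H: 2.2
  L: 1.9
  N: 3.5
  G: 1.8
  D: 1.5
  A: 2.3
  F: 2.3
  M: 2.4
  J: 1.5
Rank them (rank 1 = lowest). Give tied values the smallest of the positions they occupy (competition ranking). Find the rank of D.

1

Sorted (ascending): 1.5, 1.5, 1.8, 1.9, 2.2, 2.3, 2.3, 2.4, 3.5
The 2 values of 1.5 occupy positions 1–2 → each gets rank 1.
The 2 values of 2.3 occupy positions 6–7 → each gets rank 6.
D has value 1.5 → rank 1.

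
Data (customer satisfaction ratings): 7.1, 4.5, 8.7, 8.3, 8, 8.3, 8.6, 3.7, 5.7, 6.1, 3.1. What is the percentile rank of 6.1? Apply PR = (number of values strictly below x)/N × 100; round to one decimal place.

36.4

N = 11.
Strictly below 6.1: 4. Equal to 6.1: 1.
PR = 4/11 × 100 = 36.4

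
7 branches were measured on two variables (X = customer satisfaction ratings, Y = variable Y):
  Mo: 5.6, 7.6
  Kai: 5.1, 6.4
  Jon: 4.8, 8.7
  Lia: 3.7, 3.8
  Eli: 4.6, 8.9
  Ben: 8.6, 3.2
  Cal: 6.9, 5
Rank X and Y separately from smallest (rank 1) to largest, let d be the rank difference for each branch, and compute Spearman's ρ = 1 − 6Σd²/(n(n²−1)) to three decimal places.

Ranks of variable 1: 5, 4, 3, 1, 2, 7, 6
Ranks of variable 2: 5, 4, 6, 2, 7, 1, 3
d = r₁ − r₂: 0, 0, -3, -1, -5, 6, 3
d²: 0, 0, 9, 1, 25, 36, 9; Σd² = 80
ρ = 1 − 6·80/(7·48) = 1 − 480/336 = -0.429

-0.429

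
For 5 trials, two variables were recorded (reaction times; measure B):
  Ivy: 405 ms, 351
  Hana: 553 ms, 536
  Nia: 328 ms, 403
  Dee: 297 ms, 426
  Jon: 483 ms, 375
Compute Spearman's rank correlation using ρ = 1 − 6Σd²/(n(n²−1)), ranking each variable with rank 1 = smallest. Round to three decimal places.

Ranks of variable 1: 3, 5, 2, 1, 4
Ranks of variable 2: 1, 5, 3, 4, 2
d = r₁ − r₂: 2, 0, -1, -3, 2
d²: 4, 0, 1, 9, 4; Σd² = 18
ρ = 1 − 6·18/(5·24) = 1 − 108/120 = 0.100

0.100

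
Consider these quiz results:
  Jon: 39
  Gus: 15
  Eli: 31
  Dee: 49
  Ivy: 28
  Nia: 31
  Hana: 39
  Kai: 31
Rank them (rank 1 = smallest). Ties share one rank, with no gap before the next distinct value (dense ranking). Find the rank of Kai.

Sorted (ascending): 15, 28, 31, 31, 31, 39, 39, 49
The 3 values of 31 share dense rank 3.
The 2 values of 39 share dense rank 4.
Remaining distinct values take the next consecutive integers.
Kai has value 31 → rank 3.

3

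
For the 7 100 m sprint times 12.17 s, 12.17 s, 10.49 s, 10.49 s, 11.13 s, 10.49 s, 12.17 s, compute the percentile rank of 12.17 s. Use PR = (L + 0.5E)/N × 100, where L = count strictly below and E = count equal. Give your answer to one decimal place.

78.6

N = 7.
Strictly below 12.17: 4. Equal to 12.17: 3.
PR = (4 + 0.5·3)/7 × 100 = 78.6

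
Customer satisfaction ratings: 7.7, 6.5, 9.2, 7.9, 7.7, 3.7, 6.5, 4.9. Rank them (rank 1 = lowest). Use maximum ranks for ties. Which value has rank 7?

7.9

Sorted (ascending): 3.7, 4.9, 6.5, 6.5, 7.7, 7.7, 7.9, 9.2
The 2 values of 6.5 occupy positions 3–4 → each gets rank 4.
The 2 values of 7.7 occupy positions 5–6 → each gets rank 6.
Rank 7 → value 7.9.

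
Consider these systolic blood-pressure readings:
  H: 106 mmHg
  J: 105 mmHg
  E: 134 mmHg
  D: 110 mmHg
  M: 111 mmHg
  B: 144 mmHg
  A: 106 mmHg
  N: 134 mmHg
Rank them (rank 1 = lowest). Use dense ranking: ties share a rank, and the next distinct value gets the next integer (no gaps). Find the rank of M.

Sorted (ascending): 105, 106, 106, 110, 111, 134, 134, 144
The 2 values of 106 share dense rank 2.
The 2 values of 134 share dense rank 5.
Remaining distinct values take the next consecutive integers.
M has value 111 mmHg → rank 4.

4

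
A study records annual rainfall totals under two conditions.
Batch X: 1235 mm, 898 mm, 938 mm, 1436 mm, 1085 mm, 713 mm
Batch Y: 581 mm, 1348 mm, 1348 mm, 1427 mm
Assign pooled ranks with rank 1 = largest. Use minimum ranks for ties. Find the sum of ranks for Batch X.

36

Sorted (descending): 1436, 1427, 1348, 1348, 1235, 1085, 938, 898, 713, 581
The 2 values of 1348 occupy positions 3–4 → each gets rank 3.
Batch X values → pooled ranks: 1235→5, 898→8, 938→7, 1436→1, 1085→6, 713→9
Rank sum = 5 + 8 + 7 + 1 + 6 + 9 = 36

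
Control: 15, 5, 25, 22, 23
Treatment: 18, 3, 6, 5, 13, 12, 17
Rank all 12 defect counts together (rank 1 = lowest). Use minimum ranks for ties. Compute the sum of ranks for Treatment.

Sorted (ascending): 3, 5, 5, 6, 12, 13, 15, 17, 18, 22, 23, 25
The 2 values of 5 occupy positions 2–3 → each gets rank 2.
Treatment values → pooled ranks: 18→9, 3→1, 6→4, 5→2, 13→6, 12→5, 17→8
Rank sum = 9 + 1 + 4 + 2 + 6 + 5 + 8 = 35

35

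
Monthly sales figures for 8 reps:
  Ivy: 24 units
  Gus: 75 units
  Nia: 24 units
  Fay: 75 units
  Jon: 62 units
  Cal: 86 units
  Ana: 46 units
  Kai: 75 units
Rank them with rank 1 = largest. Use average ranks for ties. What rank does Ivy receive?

Sorted (descending): 86, 75, 75, 75, 62, 46, 24, 24
The 3 values of 75 occupy positions 2–4 → average rank 3.
The 2 values of 24 occupy positions 7–8 → average rank (7+8)/2 = 7.5.
Ivy has value 24 units → rank 7.5.

7.5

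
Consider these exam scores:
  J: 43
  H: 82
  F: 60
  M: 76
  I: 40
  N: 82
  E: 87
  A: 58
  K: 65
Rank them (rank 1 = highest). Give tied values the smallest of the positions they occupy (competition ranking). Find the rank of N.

Sorted (descending): 87, 82, 82, 76, 65, 60, 58, 43, 40
The 2 values of 82 occupy positions 2–3 → each gets rank 2.
N has value 82 → rank 2.

2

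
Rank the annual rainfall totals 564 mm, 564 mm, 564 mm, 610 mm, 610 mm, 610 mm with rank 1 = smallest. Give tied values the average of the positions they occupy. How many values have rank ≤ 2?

3

Sorted (ascending): 564, 564, 564, 610, 610, 610
The 3 values of 564 occupy positions 1–3 → average rank 2.
The 3 values of 610 occupy positions 4–6 → average rank 5.
Ranks ≤ 2: {2, 2, 2} → 3 values.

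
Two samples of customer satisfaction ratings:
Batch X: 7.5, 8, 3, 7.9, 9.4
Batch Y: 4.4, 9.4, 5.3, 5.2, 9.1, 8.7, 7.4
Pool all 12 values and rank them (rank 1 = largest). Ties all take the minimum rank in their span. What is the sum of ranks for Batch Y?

Sorted (descending): 9.4, 9.4, 9.1, 8.7, 8, 7.9, 7.5, 7.4, 5.3, 5.2, 4.4, 3
The 2 values of 9.4 occupy positions 1–2 → each gets rank 1.
Batch Y values → pooled ranks: 4.4→11, 9.4→1, 5.3→9, 5.2→10, 9.1→3, 8.7→4, 7.4→8
Rank sum = 11 + 1 + 9 + 10 + 3 + 4 + 8 = 46

46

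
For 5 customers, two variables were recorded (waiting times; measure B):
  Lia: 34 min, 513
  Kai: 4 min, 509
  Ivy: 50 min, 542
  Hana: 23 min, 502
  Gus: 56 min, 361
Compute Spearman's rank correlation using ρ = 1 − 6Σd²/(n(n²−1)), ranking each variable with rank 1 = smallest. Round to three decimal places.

-0.100

Ranks of variable 1: 3, 1, 4, 2, 5
Ranks of variable 2: 4, 3, 5, 2, 1
d = r₁ − r₂: -1, -2, -1, 0, 4
d²: 1, 4, 1, 0, 16; Σd² = 22
ρ = 1 − 6·22/(5·24) = 1 − 132/120 = -0.100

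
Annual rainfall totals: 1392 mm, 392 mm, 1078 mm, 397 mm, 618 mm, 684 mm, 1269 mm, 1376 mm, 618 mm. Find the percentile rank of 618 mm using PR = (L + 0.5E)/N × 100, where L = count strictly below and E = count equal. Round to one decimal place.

33.3

N = 9.
Strictly below 618: 2. Equal to 618: 2.
PR = (2 + 0.5·2)/9 × 100 = 33.3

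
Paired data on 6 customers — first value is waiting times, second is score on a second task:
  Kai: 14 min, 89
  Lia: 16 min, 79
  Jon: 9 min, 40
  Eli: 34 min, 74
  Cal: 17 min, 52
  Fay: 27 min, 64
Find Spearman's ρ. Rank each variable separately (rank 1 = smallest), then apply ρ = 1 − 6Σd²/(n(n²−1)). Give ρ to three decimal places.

Ranks of variable 1: 2, 3, 1, 6, 4, 5
Ranks of variable 2: 6, 5, 1, 4, 2, 3
d = r₁ − r₂: -4, -2, 0, 2, 2, 2
d²: 16, 4, 0, 4, 4, 4; Σd² = 32
ρ = 1 − 6·32/(6·35) = 1 − 192/210 = 0.086

0.086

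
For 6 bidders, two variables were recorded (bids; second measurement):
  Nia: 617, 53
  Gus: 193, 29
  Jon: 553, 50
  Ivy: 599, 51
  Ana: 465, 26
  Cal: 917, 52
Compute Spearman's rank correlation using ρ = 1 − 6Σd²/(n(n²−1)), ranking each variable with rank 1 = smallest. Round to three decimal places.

Ranks of variable 1: 5, 1, 3, 4, 2, 6
Ranks of variable 2: 6, 2, 3, 4, 1, 5
d = r₁ − r₂: -1, -1, 0, 0, 1, 1
d²: 1, 1, 0, 0, 1, 1; Σd² = 4
ρ = 1 − 6·4/(6·35) = 1 − 24/210 = 0.886

0.886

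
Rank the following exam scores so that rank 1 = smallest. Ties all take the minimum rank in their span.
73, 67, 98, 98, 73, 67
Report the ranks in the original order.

Sorted (ascending): 67, 67, 73, 73, 98, 98
The 2 values of 67 occupy positions 1–2 → each gets rank 1.
The 2 values of 73 occupy positions 3–4 → each gets rank 3.
The 2 values of 98 occupy positions 5–6 → each gets rank 5.

3, 1, 5, 5, 3, 1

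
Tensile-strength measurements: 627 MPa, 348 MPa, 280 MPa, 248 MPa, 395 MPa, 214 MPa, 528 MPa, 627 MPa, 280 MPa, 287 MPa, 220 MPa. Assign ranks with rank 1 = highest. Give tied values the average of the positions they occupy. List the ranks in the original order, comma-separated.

Sorted (descending): 627, 627, 528, 395, 348, 287, 280, 280, 248, 220, 214
The 2 values of 627 occupy positions 1–2 → average rank (1+2)/2 = 1.5.
The 2 values of 280 occupy positions 7–8 → average rank (7+8)/2 = 7.5.

1.5, 5, 7.5, 9, 4, 11, 3, 1.5, 7.5, 6, 10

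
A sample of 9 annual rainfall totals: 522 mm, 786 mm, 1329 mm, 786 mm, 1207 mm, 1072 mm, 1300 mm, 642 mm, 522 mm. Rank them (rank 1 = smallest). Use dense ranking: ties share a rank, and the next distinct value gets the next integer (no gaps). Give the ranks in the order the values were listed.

1, 3, 7, 3, 5, 4, 6, 2, 1

Sorted (ascending): 522, 522, 642, 786, 786, 1072, 1207, 1300, 1329
The 2 values of 522 share dense rank 1.
The 2 values of 786 share dense rank 3.
Remaining distinct values take the next consecutive integers.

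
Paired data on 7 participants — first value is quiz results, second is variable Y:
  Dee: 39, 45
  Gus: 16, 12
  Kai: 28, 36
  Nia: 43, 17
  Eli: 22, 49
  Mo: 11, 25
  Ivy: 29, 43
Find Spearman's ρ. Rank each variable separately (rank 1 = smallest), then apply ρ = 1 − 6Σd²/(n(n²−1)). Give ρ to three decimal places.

0.179

Ranks of variable 1: 6, 2, 4, 7, 3, 1, 5
Ranks of variable 2: 6, 1, 4, 2, 7, 3, 5
d = r₁ − r₂: 0, 1, 0, 5, -4, -2, 0
d²: 0, 1, 0, 25, 16, 4, 0; Σd² = 46
ρ = 1 − 6·46/(7·48) = 1 − 276/336 = 0.179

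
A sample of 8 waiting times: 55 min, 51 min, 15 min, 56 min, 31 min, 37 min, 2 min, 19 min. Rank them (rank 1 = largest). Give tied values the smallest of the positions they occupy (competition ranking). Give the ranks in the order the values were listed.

2, 3, 7, 1, 5, 4, 8, 6

Sorted (descending): 56, 55, 51, 37, 31, 19, 15, 2
No ties — each value takes its position as its rank.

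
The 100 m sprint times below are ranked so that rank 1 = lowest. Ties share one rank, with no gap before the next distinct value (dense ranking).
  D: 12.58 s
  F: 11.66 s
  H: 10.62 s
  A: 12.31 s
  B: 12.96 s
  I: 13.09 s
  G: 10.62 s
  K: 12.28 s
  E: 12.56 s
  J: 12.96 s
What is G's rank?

1

Sorted (ascending): 10.62, 10.62, 11.66, 12.28, 12.31, 12.56, 12.58, 12.96, 12.96, 13.09
The 2 values of 10.62 share dense rank 1.
The 2 values of 12.96 share dense rank 7.
Remaining distinct values take the next consecutive integers.
G has value 10.62 s → rank 1.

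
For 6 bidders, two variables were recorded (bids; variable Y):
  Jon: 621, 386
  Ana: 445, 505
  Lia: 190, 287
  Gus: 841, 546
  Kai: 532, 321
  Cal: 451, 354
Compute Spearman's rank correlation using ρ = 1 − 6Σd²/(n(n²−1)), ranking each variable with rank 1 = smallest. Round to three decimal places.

Ranks of variable 1: 5, 2, 1, 6, 4, 3
Ranks of variable 2: 4, 5, 1, 6, 2, 3
d = r₁ − r₂: 1, -3, 0, 0, 2, 0
d²: 1, 9, 0, 0, 4, 0; Σd² = 14
ρ = 1 − 6·14/(6·35) = 1 − 84/210 = 0.600

0.600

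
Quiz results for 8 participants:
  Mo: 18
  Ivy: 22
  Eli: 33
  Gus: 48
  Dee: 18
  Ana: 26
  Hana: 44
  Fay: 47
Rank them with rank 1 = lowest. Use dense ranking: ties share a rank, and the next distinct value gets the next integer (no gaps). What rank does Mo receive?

1

Sorted (ascending): 18, 18, 22, 26, 33, 44, 47, 48
The 2 values of 18 share dense rank 1.
Remaining distinct values take the next consecutive integers.
Mo has value 18 → rank 1.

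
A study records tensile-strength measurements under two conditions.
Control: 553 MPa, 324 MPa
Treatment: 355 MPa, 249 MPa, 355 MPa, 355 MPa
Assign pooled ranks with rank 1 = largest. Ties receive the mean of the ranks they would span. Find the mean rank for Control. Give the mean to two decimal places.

3.00

Sorted (descending): 553, 355, 355, 355, 324, 249
The 3 values of 355 occupy positions 2–4 → average rank 3.
Control values → pooled ranks: 553→1, 324→5
Mean rank = (1 + 5) / 2 = 3.00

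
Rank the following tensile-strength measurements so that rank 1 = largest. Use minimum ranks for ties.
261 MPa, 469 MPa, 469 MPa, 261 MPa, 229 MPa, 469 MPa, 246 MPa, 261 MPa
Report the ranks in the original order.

4, 1, 1, 4, 8, 1, 7, 4

Sorted (descending): 469, 469, 469, 261, 261, 261, 246, 229
The 3 values of 469 occupy positions 1–3 → each gets rank 1.
The 3 values of 261 occupy positions 4–6 → each gets rank 4.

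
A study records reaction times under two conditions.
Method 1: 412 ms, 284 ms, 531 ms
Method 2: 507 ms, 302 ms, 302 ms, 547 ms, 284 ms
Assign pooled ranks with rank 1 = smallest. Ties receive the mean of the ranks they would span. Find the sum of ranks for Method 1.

13.5

Sorted (ascending): 284, 284, 302, 302, 412, 507, 531, 547
The 2 values of 284 occupy positions 1–2 → average rank (1+2)/2 = 1.5.
The 2 values of 302 occupy positions 3–4 → average rank (3+4)/2 = 3.5.
Method 1 values → pooled ranks: 412→5, 284→1.5, 531→7
Rank sum = 5 + 1.5 + 7 = 13.5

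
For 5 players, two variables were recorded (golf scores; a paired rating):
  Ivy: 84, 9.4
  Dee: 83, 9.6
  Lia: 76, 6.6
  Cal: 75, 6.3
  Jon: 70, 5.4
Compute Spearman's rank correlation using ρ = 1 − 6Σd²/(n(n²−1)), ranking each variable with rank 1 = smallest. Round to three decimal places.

0.900

Ranks of variable 1: 5, 4, 3, 2, 1
Ranks of variable 2: 4, 5, 3, 2, 1
d = r₁ − r₂: 1, -1, 0, 0, 0
d²: 1, 1, 0, 0, 0; Σd² = 2
ρ = 1 − 6·2/(5·24) = 1 − 12/120 = 0.900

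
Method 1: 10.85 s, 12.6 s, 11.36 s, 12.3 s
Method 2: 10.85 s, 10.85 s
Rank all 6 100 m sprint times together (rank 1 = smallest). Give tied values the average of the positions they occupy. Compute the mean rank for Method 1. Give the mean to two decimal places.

4.25

Sorted (ascending): 10.85, 10.85, 10.85, 11.36, 12.3, 12.6
The 3 values of 10.85 occupy positions 1–3 → average rank 2.
Method 1 values → pooled ranks: 10.85→2, 12.6→6, 11.36→4, 12.3→5
Mean rank = (2 + 6 + 4 + 5) / 4 = 4.25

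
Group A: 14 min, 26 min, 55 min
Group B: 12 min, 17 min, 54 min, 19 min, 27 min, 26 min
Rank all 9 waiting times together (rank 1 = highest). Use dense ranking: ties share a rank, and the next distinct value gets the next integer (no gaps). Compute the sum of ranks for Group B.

28

Sorted (descending): 55, 54, 27, 26, 26, 19, 17, 14, 12
The 2 values of 26 share dense rank 4.
Remaining distinct values take the next consecutive integers.
Group B values → pooled ranks: 12→8, 17→6, 54→2, 19→5, 27→3, 26→4
Rank sum = 8 + 6 + 2 + 5 + 3 + 4 = 28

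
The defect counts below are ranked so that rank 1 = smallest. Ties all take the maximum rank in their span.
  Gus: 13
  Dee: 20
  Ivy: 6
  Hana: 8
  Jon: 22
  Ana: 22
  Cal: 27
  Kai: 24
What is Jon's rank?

6

Sorted (ascending): 6, 8, 13, 20, 22, 22, 24, 27
The 2 values of 22 occupy positions 5–6 → each gets rank 6.
Jon has value 22 → rank 6.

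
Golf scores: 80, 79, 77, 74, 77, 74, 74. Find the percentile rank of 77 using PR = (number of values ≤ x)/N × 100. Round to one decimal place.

71.4

N = 7.
Strictly below 77: 3. Equal to 77: 2.
PR = 5/7 × 100 = 71.4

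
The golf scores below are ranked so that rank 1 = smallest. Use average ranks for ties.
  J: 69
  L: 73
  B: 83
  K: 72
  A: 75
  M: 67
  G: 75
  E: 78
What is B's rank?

Sorted (ascending): 67, 69, 72, 73, 75, 75, 78, 83
The 2 values of 75 occupy positions 5–6 → average rank (5+6)/2 = 5.5.
B has value 83 → rank 8.

8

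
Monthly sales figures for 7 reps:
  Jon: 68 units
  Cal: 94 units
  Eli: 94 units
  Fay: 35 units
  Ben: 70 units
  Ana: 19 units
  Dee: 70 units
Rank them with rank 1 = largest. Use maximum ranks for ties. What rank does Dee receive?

4

Sorted (descending): 94, 94, 70, 70, 68, 35, 19
The 2 values of 94 occupy positions 1–2 → each gets rank 2.
The 2 values of 70 occupy positions 3–4 → each gets rank 4.
Dee has value 70 units → rank 4.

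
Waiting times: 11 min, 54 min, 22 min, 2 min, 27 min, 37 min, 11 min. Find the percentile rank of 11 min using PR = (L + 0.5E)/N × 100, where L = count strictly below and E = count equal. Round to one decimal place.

28.6

N = 7.
Strictly below 11: 1. Equal to 11: 2.
PR = (1 + 0.5·2)/7 × 100 = 28.6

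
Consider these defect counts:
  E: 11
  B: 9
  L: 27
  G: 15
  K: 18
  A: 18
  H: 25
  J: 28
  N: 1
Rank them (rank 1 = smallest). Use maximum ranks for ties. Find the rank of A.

Sorted (ascending): 1, 9, 11, 15, 18, 18, 25, 27, 28
The 2 values of 18 occupy positions 5–6 → each gets rank 6.
A has value 18 → rank 6.

6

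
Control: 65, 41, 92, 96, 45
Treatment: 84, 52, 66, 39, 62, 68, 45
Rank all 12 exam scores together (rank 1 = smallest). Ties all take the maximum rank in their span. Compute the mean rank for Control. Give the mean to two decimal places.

7.20

Sorted (ascending): 39, 41, 45, 45, 52, 62, 65, 66, 68, 84, 92, 96
The 2 values of 45 occupy positions 3–4 → each gets rank 4.
Control values → pooled ranks: 65→7, 41→2, 92→11, 96→12, 45→4
Mean rank = (7 + 2 + 11 + 12 + 4) / 5 = 7.20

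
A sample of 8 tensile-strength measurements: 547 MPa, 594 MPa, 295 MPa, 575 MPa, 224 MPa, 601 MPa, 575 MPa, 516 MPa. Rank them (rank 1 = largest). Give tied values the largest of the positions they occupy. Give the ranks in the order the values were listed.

5, 2, 7, 4, 8, 1, 4, 6

Sorted (descending): 601, 594, 575, 575, 547, 516, 295, 224
The 2 values of 575 occupy positions 3–4 → each gets rank 4.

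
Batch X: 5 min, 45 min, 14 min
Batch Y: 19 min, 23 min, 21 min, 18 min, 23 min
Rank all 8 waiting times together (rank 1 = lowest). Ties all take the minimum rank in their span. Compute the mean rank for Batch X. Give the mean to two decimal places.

Sorted (ascending): 5, 14, 18, 19, 21, 23, 23, 45
The 2 values of 23 occupy positions 6–7 → each gets rank 6.
Batch X values → pooled ranks: 5→1, 45→8, 14→2
Mean rank = (1 + 8 + 2) / 3 = 3.67

3.67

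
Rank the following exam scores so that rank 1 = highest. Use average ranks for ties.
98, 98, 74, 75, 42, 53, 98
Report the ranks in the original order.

2, 2, 5, 4, 7, 6, 2

Sorted (descending): 98, 98, 98, 75, 74, 53, 42
The 3 values of 98 occupy positions 1–3 → average rank 2.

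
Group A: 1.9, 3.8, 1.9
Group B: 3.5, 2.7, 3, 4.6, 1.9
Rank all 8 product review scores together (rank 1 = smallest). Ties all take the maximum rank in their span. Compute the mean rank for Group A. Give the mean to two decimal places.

4.33

Sorted (ascending): 1.9, 1.9, 1.9, 2.7, 3, 3.5, 3.8, 4.6
The 3 values of 1.9 occupy positions 1–3 → each gets rank 3.
Group A values → pooled ranks: 1.9→3, 3.8→7, 1.9→3
Mean rank = (3 + 7 + 3) / 3 = 4.33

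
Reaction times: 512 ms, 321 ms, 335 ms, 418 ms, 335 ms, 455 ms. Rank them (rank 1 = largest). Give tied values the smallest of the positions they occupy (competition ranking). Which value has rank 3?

Sorted (descending): 512, 455, 418, 335, 335, 321
The 2 values of 335 occupy positions 4–5 → each gets rank 4.
Rank 3 → value 418.

418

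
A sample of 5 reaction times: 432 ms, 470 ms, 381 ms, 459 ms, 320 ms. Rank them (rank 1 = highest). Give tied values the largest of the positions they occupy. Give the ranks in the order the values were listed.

3, 1, 4, 2, 5

Sorted (descending): 470, 459, 432, 381, 320
No ties — each value takes its position as its rank.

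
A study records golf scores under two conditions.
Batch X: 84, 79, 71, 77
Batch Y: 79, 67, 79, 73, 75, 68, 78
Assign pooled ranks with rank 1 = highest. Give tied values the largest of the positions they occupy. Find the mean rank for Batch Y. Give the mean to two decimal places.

Sorted (descending): 84, 79, 79, 79, 78, 77, 75, 73, 71, 68, 67
The 3 values of 79 occupy positions 2–4 → each gets rank 4.
Batch Y values → pooled ranks: 79→4, 67→11, 79→4, 73→8, 75→7, 68→10, 78→5
Mean rank = (4 + 11 + 4 + 8 + 7 + 10 + 5) / 7 = 7.00

7.00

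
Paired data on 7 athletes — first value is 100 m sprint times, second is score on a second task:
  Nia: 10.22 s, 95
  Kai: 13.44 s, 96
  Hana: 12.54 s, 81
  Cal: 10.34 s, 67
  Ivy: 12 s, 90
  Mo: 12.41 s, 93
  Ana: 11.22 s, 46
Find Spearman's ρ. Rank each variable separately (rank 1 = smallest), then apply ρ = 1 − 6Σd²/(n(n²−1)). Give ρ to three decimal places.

0.321

Ranks of variable 1: 1, 7, 6, 2, 4, 5, 3
Ranks of variable 2: 6, 7, 3, 2, 4, 5, 1
d = r₁ − r₂: -5, 0, 3, 0, 0, 0, 2
d²: 25, 0, 9, 0, 0, 0, 4; Σd² = 38
ρ = 1 − 6·38/(7·48) = 1 − 228/336 = 0.321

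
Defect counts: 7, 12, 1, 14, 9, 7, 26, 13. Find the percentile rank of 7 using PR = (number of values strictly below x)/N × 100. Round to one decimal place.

12.5

N = 8.
Strictly below 7: 1. Equal to 7: 2.
PR = 1/8 × 100 = 12.5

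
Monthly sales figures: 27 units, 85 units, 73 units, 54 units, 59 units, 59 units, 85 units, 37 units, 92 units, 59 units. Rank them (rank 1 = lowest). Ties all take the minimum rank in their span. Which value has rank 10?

92

Sorted (ascending): 27, 37, 54, 59, 59, 59, 73, 85, 85, 92
The 3 values of 59 occupy positions 4–6 → each gets rank 4.
The 2 values of 85 occupy positions 8–9 → each gets rank 8.
Rank 10 → value 92.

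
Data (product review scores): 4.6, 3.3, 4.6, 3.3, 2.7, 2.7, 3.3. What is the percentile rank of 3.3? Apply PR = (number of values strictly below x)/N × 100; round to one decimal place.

N = 7.
Strictly below 3.3: 2. Equal to 3.3: 3.
PR = 2/7 × 100 = 28.6

28.6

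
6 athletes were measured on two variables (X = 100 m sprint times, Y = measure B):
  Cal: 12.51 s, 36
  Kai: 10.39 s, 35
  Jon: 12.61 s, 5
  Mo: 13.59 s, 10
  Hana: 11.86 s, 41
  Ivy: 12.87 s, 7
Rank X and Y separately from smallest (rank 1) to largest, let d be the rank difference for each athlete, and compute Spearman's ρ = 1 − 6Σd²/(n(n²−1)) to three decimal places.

Ranks of variable 1: 3, 1, 4, 6, 2, 5
Ranks of variable 2: 5, 4, 1, 3, 6, 2
d = r₁ − r₂: -2, -3, 3, 3, -4, 3
d²: 4, 9, 9, 9, 16, 9; Σd² = 56
ρ = 1 − 6·56/(6·35) = 1 − 336/210 = -0.600

-0.600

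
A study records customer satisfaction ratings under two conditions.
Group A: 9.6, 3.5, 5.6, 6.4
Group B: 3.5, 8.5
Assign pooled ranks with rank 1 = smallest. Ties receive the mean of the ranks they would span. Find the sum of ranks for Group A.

14.5

Sorted (ascending): 3.5, 3.5, 5.6, 6.4, 8.5, 9.6
The 2 values of 3.5 occupy positions 1–2 → average rank (1+2)/2 = 1.5.
Group A values → pooled ranks: 9.6→6, 3.5→1.5, 5.6→3, 6.4→4
Rank sum = 6 + 1.5 + 3 + 4 = 14.5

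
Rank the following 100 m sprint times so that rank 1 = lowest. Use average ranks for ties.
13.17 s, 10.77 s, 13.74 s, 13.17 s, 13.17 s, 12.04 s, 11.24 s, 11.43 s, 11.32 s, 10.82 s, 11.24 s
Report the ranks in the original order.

Sorted (ascending): 10.77, 10.82, 11.24, 11.24, 11.32, 11.43, 12.04, 13.17, 13.17, 13.17, 13.74
The 2 values of 11.24 occupy positions 3–4 → average rank (3+4)/2 = 3.5.
The 3 values of 13.17 occupy positions 8–10 → average rank 9.

9, 1, 11, 9, 9, 7, 3.5, 6, 5, 2, 3.5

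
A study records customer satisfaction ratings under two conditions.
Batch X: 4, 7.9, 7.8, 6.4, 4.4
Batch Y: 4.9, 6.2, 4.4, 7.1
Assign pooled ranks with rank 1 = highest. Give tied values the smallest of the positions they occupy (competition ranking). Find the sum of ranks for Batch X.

23

Sorted (descending): 7.9, 7.8, 7.1, 6.4, 6.2, 4.9, 4.4, 4.4, 4
The 2 values of 4.4 occupy positions 7–8 → each gets rank 7.
Batch X values → pooled ranks: 4→9, 7.9→1, 7.8→2, 6.4→4, 4.4→7
Rank sum = 9 + 1 + 2 + 4 + 7 = 23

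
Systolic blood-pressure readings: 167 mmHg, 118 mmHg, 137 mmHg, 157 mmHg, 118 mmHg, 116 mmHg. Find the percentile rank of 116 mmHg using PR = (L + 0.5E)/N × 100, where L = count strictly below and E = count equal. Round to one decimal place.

8.3

N = 6.
Strictly below 116: 0. Equal to 116: 1.
PR = (0 + 0.5·1)/6 × 100 = 8.3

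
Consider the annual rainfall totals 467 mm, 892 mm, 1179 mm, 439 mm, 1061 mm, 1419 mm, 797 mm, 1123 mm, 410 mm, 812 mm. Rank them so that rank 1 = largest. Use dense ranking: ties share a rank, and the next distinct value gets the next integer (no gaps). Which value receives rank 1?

1419

Sorted (descending): 1419, 1179, 1123, 1061, 892, 812, 797, 467, 439, 410
No ties — each value takes its position as its rank.
Rank 1 → value 1419.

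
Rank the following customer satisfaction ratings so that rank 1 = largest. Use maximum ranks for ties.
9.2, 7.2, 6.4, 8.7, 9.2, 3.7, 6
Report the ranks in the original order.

Sorted (descending): 9.2, 9.2, 8.7, 7.2, 6.4, 6, 3.7
The 2 values of 9.2 occupy positions 1–2 → each gets rank 2.

2, 4, 5, 3, 2, 7, 6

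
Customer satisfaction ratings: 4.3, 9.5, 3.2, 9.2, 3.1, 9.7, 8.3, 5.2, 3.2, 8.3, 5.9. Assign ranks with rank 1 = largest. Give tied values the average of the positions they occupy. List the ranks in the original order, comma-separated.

Sorted (descending): 9.7, 9.5, 9.2, 8.3, 8.3, 5.9, 5.2, 4.3, 3.2, 3.2, 3.1
The 2 values of 8.3 occupy positions 4–5 → average rank (4+5)/2 = 4.5.
The 2 values of 3.2 occupy positions 9–10 → average rank (9+10)/2 = 9.5.

8, 2, 9.5, 3, 11, 1, 4.5, 7, 9.5, 4.5, 6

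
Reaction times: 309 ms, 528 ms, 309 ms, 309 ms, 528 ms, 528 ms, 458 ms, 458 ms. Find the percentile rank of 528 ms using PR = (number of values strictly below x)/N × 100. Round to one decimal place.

62.5

N = 8.
Strictly below 528: 5. Equal to 528: 3.
PR = 5/8 × 100 = 62.5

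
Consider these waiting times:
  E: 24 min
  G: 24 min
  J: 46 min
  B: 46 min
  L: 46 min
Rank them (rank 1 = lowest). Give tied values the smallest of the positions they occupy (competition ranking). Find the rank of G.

Sorted (ascending): 24, 24, 46, 46, 46
The 2 values of 24 occupy positions 1–2 → each gets rank 1.
The 3 values of 46 occupy positions 3–5 → each gets rank 3.
G has value 24 min → rank 1.

1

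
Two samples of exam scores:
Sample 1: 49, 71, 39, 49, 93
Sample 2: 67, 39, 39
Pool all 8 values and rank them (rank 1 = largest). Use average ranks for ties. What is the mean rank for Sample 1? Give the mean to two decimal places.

Sorted (descending): 93, 71, 67, 49, 49, 39, 39, 39
The 2 values of 49 occupy positions 4–5 → average rank (4+5)/2 = 4.5.
The 3 values of 39 occupy positions 6–8 → average rank 7.
Sample 1 values → pooled ranks: 49→4.5, 71→2, 39→7, 49→4.5, 93→1
Mean rank = (4.5 + 2 + 7 + 4.5 + 1) / 5 = 3.80

3.80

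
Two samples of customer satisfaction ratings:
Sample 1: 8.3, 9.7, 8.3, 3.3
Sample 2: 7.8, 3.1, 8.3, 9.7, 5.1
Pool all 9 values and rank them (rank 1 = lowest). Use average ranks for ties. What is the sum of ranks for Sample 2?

Sorted (ascending): 3.1, 3.3, 5.1, 7.8, 8.3, 8.3, 8.3, 9.7, 9.7
The 3 values of 8.3 occupy positions 5–7 → average rank 6.
The 2 values of 9.7 occupy positions 8–9 → average rank (8+9)/2 = 8.5.
Sample 2 values → pooled ranks: 7.8→4, 3.1→1, 8.3→6, 9.7→8.5, 5.1→3
Rank sum = 4 + 1 + 6 + 8.5 + 3 = 22.5

22.5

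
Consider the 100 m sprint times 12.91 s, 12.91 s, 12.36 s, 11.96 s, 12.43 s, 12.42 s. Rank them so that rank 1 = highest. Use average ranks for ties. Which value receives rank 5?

12.36

Sorted (descending): 12.91, 12.91, 12.43, 12.42, 12.36, 11.96
The 2 values of 12.91 occupy positions 1–2 → average rank (1+2)/2 = 1.5.
Rank 5 → value 12.36.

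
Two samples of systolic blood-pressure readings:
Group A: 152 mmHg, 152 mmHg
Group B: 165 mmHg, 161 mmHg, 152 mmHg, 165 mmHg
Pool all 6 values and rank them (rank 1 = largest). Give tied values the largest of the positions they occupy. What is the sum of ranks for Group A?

12

Sorted (descending): 165, 165, 161, 152, 152, 152
The 2 values of 165 occupy positions 1–2 → each gets rank 2.
The 3 values of 152 occupy positions 4–6 → each gets rank 6.
Group A values → pooled ranks: 152→6, 152→6
Rank sum = 6 + 6 = 12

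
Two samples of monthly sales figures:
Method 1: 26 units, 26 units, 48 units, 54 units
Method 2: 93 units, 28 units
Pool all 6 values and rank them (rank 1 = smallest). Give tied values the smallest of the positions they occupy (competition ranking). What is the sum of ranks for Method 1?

11

Sorted (ascending): 26, 26, 28, 48, 54, 93
The 2 values of 26 occupy positions 1–2 → each gets rank 1.
Method 1 values → pooled ranks: 26→1, 26→1, 48→4, 54→5
Rank sum = 1 + 1 + 4 + 5 = 11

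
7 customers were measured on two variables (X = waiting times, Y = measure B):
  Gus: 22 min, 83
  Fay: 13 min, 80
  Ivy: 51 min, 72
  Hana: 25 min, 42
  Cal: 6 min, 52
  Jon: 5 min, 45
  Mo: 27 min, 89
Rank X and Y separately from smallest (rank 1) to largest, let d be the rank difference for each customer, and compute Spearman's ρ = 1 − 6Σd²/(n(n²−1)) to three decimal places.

Ranks of variable 1: 4, 3, 7, 5, 2, 1, 6
Ranks of variable 2: 6, 5, 4, 1, 3, 2, 7
d = r₁ − r₂: -2, -2, 3, 4, -1, -1, -1
d²: 4, 4, 9, 16, 1, 1, 1; Σd² = 36
ρ = 1 − 6·36/(7·48) = 1 − 216/336 = 0.357

0.357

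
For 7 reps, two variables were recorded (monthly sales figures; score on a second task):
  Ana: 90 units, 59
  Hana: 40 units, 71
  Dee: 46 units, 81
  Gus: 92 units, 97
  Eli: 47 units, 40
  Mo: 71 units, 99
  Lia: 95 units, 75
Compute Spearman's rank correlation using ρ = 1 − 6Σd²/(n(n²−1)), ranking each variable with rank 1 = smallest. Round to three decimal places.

0.214

Ranks of variable 1: 5, 1, 2, 6, 3, 4, 7
Ranks of variable 2: 2, 3, 5, 6, 1, 7, 4
d = r₁ − r₂: 3, -2, -3, 0, 2, -3, 3
d²: 9, 4, 9, 0, 4, 9, 9; Σd² = 44
ρ = 1 − 6·44/(7·48) = 1 − 264/336 = 0.214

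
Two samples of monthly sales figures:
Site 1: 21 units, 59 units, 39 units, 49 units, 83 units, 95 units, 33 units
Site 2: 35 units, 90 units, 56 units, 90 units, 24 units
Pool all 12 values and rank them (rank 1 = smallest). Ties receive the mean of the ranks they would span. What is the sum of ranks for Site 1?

Sorted (ascending): 21, 24, 33, 35, 39, 49, 56, 59, 83, 90, 90, 95
The 2 values of 90 occupy positions 10–11 → average rank (10+11)/2 = 10.5.
Site 1 values → pooled ranks: 21→1, 59→8, 39→5, 49→6, 83→9, 95→12, 33→3
Rank sum = 1 + 8 + 5 + 6 + 9 + 12 + 3 = 44

44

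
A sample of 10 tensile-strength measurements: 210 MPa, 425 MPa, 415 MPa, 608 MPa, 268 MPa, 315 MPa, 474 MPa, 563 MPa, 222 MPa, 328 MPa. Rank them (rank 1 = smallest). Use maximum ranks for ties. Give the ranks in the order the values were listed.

Sorted (ascending): 210, 222, 268, 315, 328, 415, 425, 474, 563, 608
No ties — each value takes its position as its rank.

1, 7, 6, 10, 3, 4, 8, 9, 2, 5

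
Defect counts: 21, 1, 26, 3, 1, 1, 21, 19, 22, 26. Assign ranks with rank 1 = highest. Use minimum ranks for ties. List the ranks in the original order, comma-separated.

4, 8, 1, 7, 8, 8, 4, 6, 3, 1

Sorted (descending): 26, 26, 22, 21, 21, 19, 3, 1, 1, 1
The 2 values of 26 occupy positions 1–2 → each gets rank 1.
The 2 values of 21 occupy positions 4–5 → each gets rank 4.
The 3 values of 1 occupy positions 8–10 → each gets rank 8.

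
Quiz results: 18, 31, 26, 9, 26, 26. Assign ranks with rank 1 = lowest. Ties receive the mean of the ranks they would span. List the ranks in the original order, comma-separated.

2, 6, 4, 1, 4, 4

Sorted (ascending): 9, 18, 26, 26, 26, 31
The 3 values of 26 occupy positions 3–5 → average rank 4.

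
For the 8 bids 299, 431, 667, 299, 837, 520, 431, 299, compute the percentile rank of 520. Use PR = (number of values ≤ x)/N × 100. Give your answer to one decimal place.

75.0

N = 8.
Strictly below 520: 5. Equal to 520: 1.
PR = 6/8 × 100 = 75.0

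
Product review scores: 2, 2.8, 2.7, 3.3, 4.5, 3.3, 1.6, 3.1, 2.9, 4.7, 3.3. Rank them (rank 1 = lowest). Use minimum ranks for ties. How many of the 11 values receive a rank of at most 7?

9

Sorted (ascending): 1.6, 2, 2.7, 2.8, 2.9, 3.1, 3.3, 3.3, 3.3, 4.5, 4.7
The 3 values of 3.3 occupy positions 7–9 → each gets rank 7.
Ranks ≤ 7: {1, 2, 3, 4, 5, 6, 7, 7, 7} → 9 values.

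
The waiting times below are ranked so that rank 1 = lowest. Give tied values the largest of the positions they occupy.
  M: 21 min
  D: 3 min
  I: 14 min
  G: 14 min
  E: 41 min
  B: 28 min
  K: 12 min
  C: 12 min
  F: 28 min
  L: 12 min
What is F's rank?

9

Sorted (ascending): 3, 12, 12, 12, 14, 14, 21, 28, 28, 41
The 3 values of 12 occupy positions 2–4 → each gets rank 4.
The 2 values of 14 occupy positions 5–6 → each gets rank 6.
The 2 values of 28 occupy positions 8–9 → each gets rank 9.
F has value 28 min → rank 9.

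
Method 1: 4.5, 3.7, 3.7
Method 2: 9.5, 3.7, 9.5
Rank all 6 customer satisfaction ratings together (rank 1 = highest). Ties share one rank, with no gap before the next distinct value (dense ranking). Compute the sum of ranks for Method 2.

5

Sorted (descending): 9.5, 9.5, 4.5, 3.7, 3.7, 3.7
The 2 values of 9.5 share dense rank 1.
The 3 values of 3.7 share dense rank 3.
Remaining distinct values take the next consecutive integers.
Method 2 values → pooled ranks: 9.5→1, 3.7→3, 9.5→1
Rank sum = 1 + 3 + 1 = 5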